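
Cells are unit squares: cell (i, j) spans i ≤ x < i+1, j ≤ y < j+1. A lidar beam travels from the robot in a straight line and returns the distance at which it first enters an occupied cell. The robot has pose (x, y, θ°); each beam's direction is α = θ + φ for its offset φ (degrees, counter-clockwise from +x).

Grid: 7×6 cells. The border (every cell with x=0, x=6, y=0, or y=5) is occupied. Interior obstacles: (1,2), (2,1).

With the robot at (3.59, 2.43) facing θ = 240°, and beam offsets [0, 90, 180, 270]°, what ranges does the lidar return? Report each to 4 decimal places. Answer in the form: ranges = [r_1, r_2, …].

ranges = [1.1800, 2.7828, 2.9676, 2.9907]

beam 1: φ=0°, α=240°
  cosα=-0.5000 sinα=-0.8660 | (3,2) | tMaxX 1.1800 tMaxY 0.4965 | tΔX 2.0000 tΔY 1.1547
    t=0.4965 [y] (3,1)
    t=1.1800 [x] (2,1) — stop
  → r_1 = 1.1800
beam 2: φ=90°, α=330°
  cosα=0.8660 sinα=-0.5000 | (3,2) | tMaxX 0.4734 tMaxY 0.8600 | tΔX 1.1547 tΔY 2.0000
    t=0.4734 [x] (4,2)
    t=0.8600 [y] (4,1)
    t=1.6281 [x] (5,1)
    t=2.7828 [x] (6,1) — stop
  → r_2 = 2.7828
beam 3: φ=180°, α=60°
  cosα=0.5000 sinα=0.8660 | (3,2) | tMaxX 0.8200 tMaxY 0.6582 | tΔX 2.0000 tΔY 1.1547
    t=0.6582 [y] (3,3)
    t=0.8200 [x] (4,3)
    t=1.8129 [y] (4,4)
    t=2.8200 [x] (5,4)
    t=2.9676 [y] (5,5) — stop
  → r_3 = 2.9676
beam 4: φ=270°, α=150°
  cosα=-0.8660 sinα=0.5000 | (3,2) | tMaxX 0.6813 tMaxY 1.1400 | tΔX 1.1547 tΔY 2.0000
    t=0.6813 [x] (2,2)
    t=1.1400 [y] (2,3)
    t=1.8360 [x] (1,3)
    t=2.9907 [x] (0,3) — stop
  → r_4 = 2.9907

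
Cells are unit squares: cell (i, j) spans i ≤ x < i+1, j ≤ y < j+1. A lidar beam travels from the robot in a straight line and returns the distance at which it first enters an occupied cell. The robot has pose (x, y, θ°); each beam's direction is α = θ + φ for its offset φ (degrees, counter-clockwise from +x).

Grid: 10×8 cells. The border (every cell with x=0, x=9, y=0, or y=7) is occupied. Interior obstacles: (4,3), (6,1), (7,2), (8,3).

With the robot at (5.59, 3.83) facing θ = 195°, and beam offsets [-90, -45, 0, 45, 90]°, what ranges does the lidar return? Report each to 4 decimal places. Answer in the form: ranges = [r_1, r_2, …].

beam 1: φ=-90°, α=105°
  cosα=-0.2588 sinα=0.9659 | (5,3) | tMaxX 2.2796 tMaxY 0.1760 | tΔX 3.8637 tΔY 1.0353
    t=0.1760 [y] (5,4)
    t=1.2113 [y] (5,5)
    t=2.2465 [y] (5,6)
    t=2.2796 [x] (4,6)
    t=3.2818 [y] (4,7) — stop
  → r_1 = 3.2818
beam 2: φ=-45°, α=150°
  cosα=-0.8660 sinα=0.5000 | (5,3) | tMaxX 0.6813 tMaxY 0.3400 | tΔX 1.1547 tΔY 2.0000
    t=0.3400 [y] (5,4)
    t=0.6813 [x] (4,4)
    t=1.8360 [x] (3,4)
    t=2.3400 [y] (3,5)
    t=2.9907 [x] (2,5)
    t=4.1454 [x] (1,5)
    t=4.3400 [y] (1,6)
    t=5.3001 [x] (0,6) — stop
  → r_2 = 5.3001
beam 3: φ=0°, α=195°
  cosα=-0.9659 sinα=-0.2588 | (5,3) | tMaxX 0.6108 tMaxY 3.2069 | tΔX 1.0353 tΔY 3.8637
    t=0.6108 [x] (4,3) — stop
  → r_3 = 0.6108
beam 4: φ=45°, α=240°
  cosα=-0.5000 sinα=-0.8660 | (5,3) | tMaxX 1.1800 tMaxY 0.9584 | tΔX 2.0000 tΔY 1.1547
    t=0.9584 [y] (5,2)
    t=1.1800 [x] (4,2)
    t=2.1131 [y] (4,1)
    t=3.1800 [x] (3,1)
    t=3.2678 [y] (3,0) — stop
  → r_4 = 3.2678
beam 5: φ=90°, α=285°
  cosα=0.2588 sinα=-0.9659 | (5,3) | tMaxX 1.5841 tMaxY 0.8593 | tΔX 3.8637 tΔY 1.0353
    t=0.8593 [y] (5,2)
    t=1.5841 [x] (6,2)
    t=1.8946 [y] (6,1) — stop
  → r_5 = 1.8946

ranges = [3.2818, 5.3001, 0.6108, 3.2678, 1.8946]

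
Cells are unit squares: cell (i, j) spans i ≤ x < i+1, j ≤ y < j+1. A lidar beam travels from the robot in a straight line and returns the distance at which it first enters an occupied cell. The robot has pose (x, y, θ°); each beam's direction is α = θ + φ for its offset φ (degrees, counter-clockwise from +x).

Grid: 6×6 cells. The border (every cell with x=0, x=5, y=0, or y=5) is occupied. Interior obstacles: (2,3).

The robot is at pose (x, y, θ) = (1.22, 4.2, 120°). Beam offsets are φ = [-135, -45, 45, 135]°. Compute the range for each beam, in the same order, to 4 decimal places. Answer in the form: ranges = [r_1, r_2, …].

beam 1: φ=-135°, α=345°
  dir = (cos 345°, sin 345°) = (0.9659, -0.2588); from cell (1,4)
  next x-line at t=0.8075, next y-line at t=0.7727; Δt_x=1.0353, Δt_y=3.8637
    y: enter (1,3) at t=0.7727
    x: enter (2,3) at t=0.8075 ← occupied
  → r_1 = 0.8075
beam 2: φ=-45°, α=75°
  dir = (cos 75°, sin 75°) = (0.2588, 0.9659); from cell (1,4)
  next x-line at t=3.0137, next y-line at t=0.8282; Δt_x=3.8637, Δt_y=1.0353
    y: enter (1,5) at t=0.8282 ← occupied
  → r_2 = 0.8282
beam 3: φ=45°, α=165°
  dir = (cos 165°, sin 165°) = (-0.9659, 0.2588); from cell (1,4)
  next x-line at t=0.2278, next y-line at t=3.0910; Δt_x=1.0353, Δt_y=3.8637
    x: enter (0,4) at t=0.2278 ← occupied
  → r_3 = 0.2278
beam 4: φ=135°, α=255°
  dir = (cos 255°, sin 255°) = (-0.2588, -0.9659); from cell (1,4)
  next x-line at t=0.8500, next y-line at t=0.2071; Δt_x=3.8637, Δt_y=1.0353
    y: enter (1,3) at t=0.2071
    x: enter (0,3) at t=0.8500 ← occupied
  → r_4 = 0.8500

ranges = [0.8075, 0.8282, 0.2278, 0.8500]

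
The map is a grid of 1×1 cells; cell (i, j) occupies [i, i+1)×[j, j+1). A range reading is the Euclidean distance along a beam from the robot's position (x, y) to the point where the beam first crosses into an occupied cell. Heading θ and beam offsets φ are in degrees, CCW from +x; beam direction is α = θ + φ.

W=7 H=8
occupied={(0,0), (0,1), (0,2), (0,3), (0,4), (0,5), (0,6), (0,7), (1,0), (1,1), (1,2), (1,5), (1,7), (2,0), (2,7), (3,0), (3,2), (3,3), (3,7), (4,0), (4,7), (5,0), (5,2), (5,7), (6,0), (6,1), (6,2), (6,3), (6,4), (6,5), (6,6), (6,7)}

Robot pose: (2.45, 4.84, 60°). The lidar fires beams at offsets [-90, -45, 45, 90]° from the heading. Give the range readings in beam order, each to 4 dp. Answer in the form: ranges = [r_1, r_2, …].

beam 1: φ=-90°, α=330°
  dir = (cos 330°, sin 330°) = (0.8660, -0.5000); from cell (2,4)
  next x-line at t=0.6351, next y-line at t=1.6800; Δt_x=1.1547, Δt_y=2.0000
    x: enter (3,4) at t=0.6351
    y: enter (3,3) at t=1.6800 ← occupied
  → r_1 = 1.6800
beam 2: φ=-45°, α=15°
  dir = (cos 15°, sin 15°) = (0.9659, 0.2588); from cell (2,4)
  next x-line at t=0.5694, next y-line at t=0.6182; Δt_x=1.0353, Δt_y=3.8637
    x: enter (3,4) at t=0.5694
    y: enter (3,5) at t=0.6182
    x: enter (4,5) at t=1.6047
    x: enter (5,5) at t=2.6400
    x: enter (6,5) at t=3.6752 ← occupied
  → r_2 = 3.6752
beam 3: φ=45°, α=105°
  dir = (cos 105°, sin 105°) = (-0.2588, 0.9659); from cell (2,4)
  next x-line at t=1.7387, next y-line at t=0.1656; Δt_x=3.8637, Δt_y=1.0353
    y: enter (2,5) at t=0.1656
    y: enter (2,6) at t=1.2009
    x: enter (1,6) at t=1.7387
    y: enter (1,7) at t=2.2362 ← occupied
  → r_3 = 2.2362
beam 4: φ=90°, α=150°
  dir = (cos 150°, sin 150°) = (-0.8660, 0.5000); from cell (2,4)
  next x-line at t=0.5196, next y-line at t=0.3200; Δt_x=1.1547, Δt_y=2.0000
    y: enter (2,5) at t=0.3200
    x: enter (1,5) at t=0.5196 ← occupied
  → r_4 = 0.5196

ranges = [1.6800, 3.6752, 2.2362, 0.5196]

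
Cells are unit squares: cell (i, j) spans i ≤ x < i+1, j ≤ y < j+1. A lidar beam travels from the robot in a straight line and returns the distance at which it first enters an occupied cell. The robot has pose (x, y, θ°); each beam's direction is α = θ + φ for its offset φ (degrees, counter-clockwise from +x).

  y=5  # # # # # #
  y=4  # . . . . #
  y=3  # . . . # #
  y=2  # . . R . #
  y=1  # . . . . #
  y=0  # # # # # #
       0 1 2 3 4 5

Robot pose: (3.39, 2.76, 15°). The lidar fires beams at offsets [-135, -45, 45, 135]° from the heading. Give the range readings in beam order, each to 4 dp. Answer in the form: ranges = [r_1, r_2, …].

beam 1: φ=-135°, α=240°
  direction (-0.5000, -0.8660); cell (3,2); t to first gridline: x 0.7800, y 0.8776 (then +2.0000 / +1.1547)
    (2,2) via x @ 0.7800
    (2,1) via y @ 0.8776
    (2,0) via y @ 2.0323  # hit
  → r_1 = 2.0323
beam 2: φ=-45°, α=330°
  direction (0.8660, -0.5000); cell (3,2); t to first gridline: x 0.7044, y 1.5200 (then +1.1547 / +2.0000)
    (4,2) via x @ 0.7044
    (4,1) via y @ 1.5200
    (5,1) via x @ 1.8591  # hit
  → r_2 = 1.8591
beam 3: φ=45°, α=60°
  direction (0.5000, 0.8660); cell (3,2); t to first gridline: x 1.2200, y 0.2771 (then +2.0000 / +1.1547)
    (3,3) via y @ 0.2771
    (4,3) via x @ 1.2200  # hit
  → r_3 = 1.2200
beam 4: φ=135°, α=150°
  direction (-0.8660, 0.5000); cell (3,2); t to first gridline: x 0.4503, y 0.4800 (then +1.1547 / +2.0000)
    (2,2) via x @ 0.4503
    (2,3) via y @ 0.4800
    (1,3) via x @ 1.6050
    (1,4) via y @ 2.4800
    (0,4) via x @ 2.7597  # hit
  → r_4 = 2.7597

ranges = [2.0323, 1.8591, 1.2200, 2.7597]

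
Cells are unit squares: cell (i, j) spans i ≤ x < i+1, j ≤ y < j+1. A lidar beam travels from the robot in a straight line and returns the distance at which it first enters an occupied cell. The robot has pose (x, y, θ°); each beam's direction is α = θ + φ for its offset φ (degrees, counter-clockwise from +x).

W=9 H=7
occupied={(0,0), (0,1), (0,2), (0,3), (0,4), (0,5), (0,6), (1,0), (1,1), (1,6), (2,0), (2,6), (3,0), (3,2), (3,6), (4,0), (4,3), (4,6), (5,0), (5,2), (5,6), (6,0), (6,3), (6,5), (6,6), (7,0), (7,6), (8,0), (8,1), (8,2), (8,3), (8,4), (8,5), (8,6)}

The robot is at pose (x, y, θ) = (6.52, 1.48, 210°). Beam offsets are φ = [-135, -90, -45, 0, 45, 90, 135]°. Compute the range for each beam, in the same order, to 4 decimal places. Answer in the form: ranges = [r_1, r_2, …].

ranges = [1.5736, 1.0400, 2.6089, 0.9600, 0.4969, 0.5543, 1.5322]

beam 1: φ=-135°, α=75°
  direction (0.2588, 0.9659); cell (6,1); t to first gridline: x 1.8546, y 0.5383 (then +3.8637 / +1.0353)
    (6,2) via y @ 0.5383
    (6,3) via y @ 1.5736  # hit
  → r_1 = 1.5736
beam 2: φ=-90°, α=120°
  direction (-0.5000, 0.8660); cell (6,1); t to first gridline: x 1.0400, y 0.6004 (then +2.0000 / +1.1547)
    (6,2) via y @ 0.6004
    (5,2) via x @ 1.0400  # hit
  → r_2 = 1.0400
beam 3: φ=-45°, α=165°
  direction (-0.9659, 0.2588); cell (6,1); t to first gridline: x 0.5383, y 2.0091 (then +1.0353 / +3.8637)
    (5,1) via x @ 0.5383
    (4,1) via x @ 1.5736
    (4,2) via y @ 2.0091
    (3,2) via x @ 2.6089  # hit
  → r_3 = 2.6089
beam 4: φ=0°, α=210°
  direction (-0.8660, -0.5000); cell (6,1); t to first gridline: x 0.6004, y 0.9600 (then +1.1547 / +2.0000)
    (5,1) via x @ 0.6004
    (5,0) via y @ 0.9600  # hit
  → r_4 = 0.9600
beam 5: φ=45°, α=255°
  direction (-0.2588, -0.9659); cell (6,1); t to first gridline: x 2.0091, y 0.4969 (then +3.8637 / +1.0353)
    (6,0) via y @ 0.4969  # hit
  → r_5 = 0.4969
beam 6: φ=90°, α=300°
  direction (0.5000, -0.8660); cell (6,1); t to first gridline: x 0.9600, y 0.5543 (then +2.0000 / +1.1547)
    (6,0) via y @ 0.5543  # hit
  → r_6 = 0.5543
beam 7: φ=135°, α=345°
  direction (0.9659, -0.2588); cell (6,1); t to first gridline: x 0.4969, y 1.8546 (then +1.0353 / +3.8637)
    (7,1) via x @ 0.4969
    (8,1) via x @ 1.5322  # hit
  → r_7 = 1.5322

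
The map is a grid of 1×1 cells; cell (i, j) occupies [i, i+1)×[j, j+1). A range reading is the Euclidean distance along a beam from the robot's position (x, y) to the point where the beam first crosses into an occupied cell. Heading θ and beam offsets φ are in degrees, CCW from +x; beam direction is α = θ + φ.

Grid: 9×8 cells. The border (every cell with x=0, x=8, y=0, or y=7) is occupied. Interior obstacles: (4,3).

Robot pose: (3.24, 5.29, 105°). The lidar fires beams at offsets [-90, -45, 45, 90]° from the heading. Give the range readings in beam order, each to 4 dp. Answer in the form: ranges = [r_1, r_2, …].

ranges = [4.9279, 1.9745, 2.5865, 2.3190]

beam 1: φ=-90°, α=15°
  dir = (cos 15°, sin 15°) = (0.9659, 0.2588); from cell (3,5)
  next x-line at t=0.7868, next y-line at t=2.7432; Δt_x=1.0353, Δt_y=3.8637
    x: enter (4,5) at t=0.7868
    x: enter (5,5) at t=1.8221
    y: enter (5,6) at t=2.7432
    x: enter (6,6) at t=2.8574
    x: enter (7,6) at t=3.8926
    x: enter (8,6) at t=4.9279 ← occupied
  → r_1 = 4.9279
beam 2: φ=-45°, α=60°
  dir = (cos 60°, sin 60°) = (0.5000, 0.8660); from cell (3,5)
  next x-line at t=1.5200, next y-line at t=0.8198; Δt_x=2.0000, Δt_y=1.1547
    y: enter (3,6) at t=0.8198
    x: enter (4,6) at t=1.5200
    y: enter (4,7) at t=1.9745 ← occupied
  → r_2 = 1.9745
beam 3: φ=45°, α=150°
  dir = (cos 150°, sin 150°) = (-0.8660, 0.5000); from cell (3,5)
  next x-line at t=0.2771, next y-line at t=1.4200; Δt_x=1.1547, Δt_y=2.0000
    x: enter (2,5) at t=0.2771
    y: enter (2,6) at t=1.4200
    x: enter (1,6) at t=1.4318
    x: enter (0,6) at t=2.5865 ← occupied
  → r_3 = 2.5865
beam 4: φ=90°, α=195°
  dir = (cos 195°, sin 195°) = (-0.9659, -0.2588); from cell (3,5)
  next x-line at t=0.2485, next y-line at t=1.1205; Δt_x=1.0353, Δt_y=3.8637
    x: enter (2,5) at t=0.2485
    y: enter (2,4) at t=1.1205
    x: enter (1,4) at t=1.2837
    x: enter (0,4) at t=2.3190 ← occupied
  → r_4 = 2.3190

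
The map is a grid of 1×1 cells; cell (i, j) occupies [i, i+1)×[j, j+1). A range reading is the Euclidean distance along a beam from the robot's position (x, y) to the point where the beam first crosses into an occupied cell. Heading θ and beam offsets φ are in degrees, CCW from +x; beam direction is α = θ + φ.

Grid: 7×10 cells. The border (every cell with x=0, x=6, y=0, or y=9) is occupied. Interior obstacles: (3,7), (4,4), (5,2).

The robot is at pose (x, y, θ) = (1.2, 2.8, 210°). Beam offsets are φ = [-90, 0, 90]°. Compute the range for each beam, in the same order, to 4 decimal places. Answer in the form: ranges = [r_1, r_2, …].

beam 1: φ=-90°, α=120°
  dir = (cos 120°, sin 120°) = (-0.5000, 0.8660); from cell (1,2)
  next x-line at t=0.4000, next y-line at t=0.2309; Δt_x=2.0000, Δt_y=1.1547
    y: enter (1,3) at t=0.2309
    x: enter (0,3) at t=0.4000 ← occupied
  → r_1 = 0.4000
beam 2: φ=0°, α=210°
  dir = (cos 210°, sin 210°) = (-0.8660, -0.5000); from cell (1,2)
  next x-line at t=0.2309, next y-line at t=1.6000; Δt_x=1.1547, Δt_y=2.0000
    x: enter (0,2) at t=0.2309 ← occupied
  → r_2 = 0.2309
beam 3: φ=90°, α=300°
  dir = (cos 300°, sin 300°) = (0.5000, -0.8660); from cell (1,2)
  next x-line at t=1.6000, next y-line at t=0.9238; Δt_x=2.0000, Δt_y=1.1547
    y: enter (1,1) at t=0.9238
    x: enter (2,1) at t=1.6000
    y: enter (2,0) at t=2.0785 ← occupied
  → r_3 = 2.0785

ranges = [0.4000, 0.2309, 2.0785]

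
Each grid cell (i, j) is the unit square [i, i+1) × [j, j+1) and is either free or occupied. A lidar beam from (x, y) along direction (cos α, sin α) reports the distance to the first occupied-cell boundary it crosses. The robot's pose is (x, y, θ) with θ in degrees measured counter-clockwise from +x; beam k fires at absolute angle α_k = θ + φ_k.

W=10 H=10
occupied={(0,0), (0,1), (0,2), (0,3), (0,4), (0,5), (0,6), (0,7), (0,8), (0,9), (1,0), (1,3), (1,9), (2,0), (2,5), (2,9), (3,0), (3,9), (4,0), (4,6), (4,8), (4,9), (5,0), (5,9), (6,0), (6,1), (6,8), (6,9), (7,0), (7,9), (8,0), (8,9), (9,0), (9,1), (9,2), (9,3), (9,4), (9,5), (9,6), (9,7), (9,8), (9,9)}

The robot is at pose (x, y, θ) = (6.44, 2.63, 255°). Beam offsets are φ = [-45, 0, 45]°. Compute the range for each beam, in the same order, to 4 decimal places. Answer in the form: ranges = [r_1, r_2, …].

ranges = [3.2600, 0.6522, 0.7275]

beam 1: φ=-45°, α=210°
  dir = (cos 210°, sin 210°) = (-0.8660, -0.5000); from cell (6,2)
  next x-line at t=0.5081, next y-line at t=1.2600; Δt_x=1.1547, Δt_y=2.0000
    x: enter (5,2) at t=0.5081
    y: enter (5,1) at t=1.2600
    x: enter (4,1) at t=1.6628
    x: enter (3,1) at t=2.8175
    y: enter (3,0) at t=3.2600 ← occupied
  → r_1 = 3.2600
beam 2: φ=0°, α=255°
  dir = (cos 255°, sin 255°) = (-0.2588, -0.9659); from cell (6,2)
  next x-line at t=1.7000, next y-line at t=0.6522; Δt_x=3.8637, Δt_y=1.0353
    y: enter (6,1) at t=0.6522 ← occupied
  → r_2 = 0.6522
beam 3: φ=45°, α=300°
  dir = (cos 300°, sin 300°) = (0.5000, -0.8660); from cell (6,2)
  next x-line at t=1.1200, next y-line at t=0.7275; Δt_x=2.0000, Δt_y=1.1547
    y: enter (6,1) at t=0.7275 ← occupied
  → r_3 = 0.7275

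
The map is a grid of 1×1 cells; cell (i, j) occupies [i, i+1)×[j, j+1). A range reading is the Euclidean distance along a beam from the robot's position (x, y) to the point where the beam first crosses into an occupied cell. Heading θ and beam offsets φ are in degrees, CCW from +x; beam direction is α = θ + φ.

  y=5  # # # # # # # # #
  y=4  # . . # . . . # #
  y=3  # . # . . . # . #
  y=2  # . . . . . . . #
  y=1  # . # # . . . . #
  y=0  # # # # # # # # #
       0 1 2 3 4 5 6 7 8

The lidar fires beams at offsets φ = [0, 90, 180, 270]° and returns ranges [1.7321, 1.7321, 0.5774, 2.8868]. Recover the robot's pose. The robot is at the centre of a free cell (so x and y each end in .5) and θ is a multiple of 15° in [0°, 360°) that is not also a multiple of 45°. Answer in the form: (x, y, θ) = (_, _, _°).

Candidates: 22 free-cell centres × 16 headings = 352 poses. Raycast each; keep the one whose scan matches to 4 dp.
  (5.5, 1.5, 195°): beam 1 = 1.5529 ≠ 1.7321 ✗
  (7.5, 1.5, 75°): beam 1 = 1.9319 ≠ 1.7321 ✗
  (2.5, 4.5, 210°): beam 2 = 0.5774 ≠ 1.7321 ✗
  (5.5, 3.5, 330°): beam 1 = 0.5774 ≠ 1.7321 ✗
  (7.5, 3.5, 240°): beam 1 = 2.8868 ≠ 1.7321 ✗
  …
  (6.5, 2.5, 300°): r_1=1.7321, r_2=1.7321, r_3=0.5774, r_4=2.8868 — all match ✓
Unique over the lattice → pose = (6.5, 2.5, 300°).

(x, y, θ) = (6.5, 2.5, 300°)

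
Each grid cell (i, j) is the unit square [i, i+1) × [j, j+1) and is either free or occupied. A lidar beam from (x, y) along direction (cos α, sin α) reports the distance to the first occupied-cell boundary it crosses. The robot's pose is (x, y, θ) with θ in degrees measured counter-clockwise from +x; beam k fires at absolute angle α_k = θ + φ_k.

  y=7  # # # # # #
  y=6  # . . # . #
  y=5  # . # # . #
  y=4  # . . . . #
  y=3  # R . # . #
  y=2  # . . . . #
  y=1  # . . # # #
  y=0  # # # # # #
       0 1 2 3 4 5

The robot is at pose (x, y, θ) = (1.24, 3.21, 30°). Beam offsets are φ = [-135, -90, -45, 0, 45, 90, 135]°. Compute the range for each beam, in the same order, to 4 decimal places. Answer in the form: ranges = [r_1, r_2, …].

beam 1: φ=-135°, α=255°
  d=(-0.2588,-0.9659)  start (1,3)  tX=0.9273 tY=0.2174  stride 1/|dx|=3.8637 1/|dy|=1.0353
    cross y-line → (1,2), t=0.2174
    cross x-line → (0,2), t=0.9273 (wall)
  → r_1 = 0.9273
beam 2: φ=-90°, α=300°
  d=(0.5000,-0.8660)  start (1,3)  tX=1.5200 tY=0.2425  stride 1/|dx|=2.0000 1/|dy|=1.1547
    cross y-line → (1,2), t=0.2425
    cross y-line → (1,1), t=1.3972
    cross x-line → (2,1), t=1.5200
    cross y-line → (2,0), t=2.5519 (wall)
  → r_2 = 2.5519
beam 3: φ=-45°, α=345°
  d=(0.9659,-0.2588)  start (1,3)  tX=0.7868 tY=0.8114  stride 1/|dx|=1.0353 1/|dy|=3.8637
    cross x-line → (2,3), t=0.7868
    cross y-line → (2,2), t=0.8114
    cross x-line → (3,2), t=1.8221
    cross x-line → (4,2), t=2.8574
    cross x-line → (5,2), t=3.8926 (wall)
  → r_3 = 3.8926
beam 4: φ=0°, α=30°
  d=(0.8660,0.5000)  start (1,3)  tX=0.8776 tY=1.5800  stride 1/|dx|=1.1547 1/|dy|=2.0000
    cross x-line → (2,3), t=0.8776
    cross y-line → (2,4), t=1.5800
    cross x-line → (3,4), t=2.0323
    cross x-line → (4,4), t=3.1870
    cross y-line → (4,5), t=3.5800
    cross x-line → (5,5), t=4.3417 (wall)
  → r_4 = 4.3417
beam 5: φ=45°, α=75°
  d=(0.2588,0.9659)  start (1,3)  tX=2.9364 tY=0.8179  stride 1/|dx|=3.8637 1/|dy|=1.0353
    cross y-line → (1,4), t=0.8179
    cross y-line → (1,5), t=1.8531
    cross y-line → (1,6), t=2.8884
    cross x-line → (2,6), t=2.9364
    cross y-line → (2,7), t=3.9237 (wall)
  → r_5 = 3.9237
beam 6: φ=90°, α=120°
  d=(-0.5000,0.8660)  start (1,3)  tX=0.4800 tY=0.9122  stride 1/|dx|=2.0000 1/|dy|=1.1547
    cross x-line → (0,3), t=0.4800 (wall)
  → r_6 = 0.4800
beam 7: φ=135°, α=165°
  d=(-0.9659,0.2588)  start (1,3)  tX=0.2485 tY=3.0523  stride 1/|dx|=1.0353 1/|dy|=3.8637
    cross x-line → (0,3), t=0.2485 (wall)
  → r_7 = 0.2485

ranges = [0.9273, 2.5519, 3.8926, 4.3417, 3.9237, 0.4800, 0.2485]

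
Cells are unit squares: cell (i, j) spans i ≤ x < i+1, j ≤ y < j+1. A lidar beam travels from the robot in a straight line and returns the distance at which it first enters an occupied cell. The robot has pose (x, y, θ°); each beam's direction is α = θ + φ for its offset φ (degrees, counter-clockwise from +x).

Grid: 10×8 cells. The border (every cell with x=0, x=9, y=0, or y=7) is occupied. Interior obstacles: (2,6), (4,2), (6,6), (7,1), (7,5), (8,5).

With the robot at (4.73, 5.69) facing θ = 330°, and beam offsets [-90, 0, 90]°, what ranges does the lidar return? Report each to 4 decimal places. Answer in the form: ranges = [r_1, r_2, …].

beam 1: φ=-90°, α=240°
  d=(-0.5000,-0.8660)  start (4,5)  tX=1.4600 tY=0.7967  stride 1/|dx|=2.0000 1/|dy|=1.1547
    cross y-line → (4,4), t=0.7967
    cross x-line → (3,4), t=1.4600
    cross y-line → (3,3), t=1.9514
    cross y-line → (3,2), t=3.1061
    cross x-line → (2,2), t=3.4600
    cross y-line → (2,1), t=4.2608
    cross y-line → (2,0), t=5.4155 (wall)
  → r_1 = 5.4155
beam 2: φ=0°, α=330°
  d=(0.8660,-0.5000)  start (4,5)  tX=0.3118 tY=1.3800  stride 1/|dx|=1.1547 1/|dy|=2.0000
    cross x-line → (5,5), t=0.3118
    cross y-line → (5,4), t=1.3800
    cross x-line → (6,4), t=1.4665
    cross x-line → (7,4), t=2.6212
    cross y-line → (7,3), t=3.3800
    cross x-line → (8,3), t=3.7759
    cross x-line → (9,3), t=4.9306 (wall)
  → r_2 = 4.9306
beam 3: φ=90°, α=60°
  d=(0.5000,0.8660)  start (4,5)  tX=0.5400 tY=0.3580  stride 1/|dx|=2.0000 1/|dy|=1.1547
    cross y-line → (4,6), t=0.3580
    cross x-line → (5,6), t=0.5400
    cross y-line → (5,7), t=1.5127 (wall)
  → r_3 = 1.5127

ranges = [5.4155, 4.9306, 1.5127]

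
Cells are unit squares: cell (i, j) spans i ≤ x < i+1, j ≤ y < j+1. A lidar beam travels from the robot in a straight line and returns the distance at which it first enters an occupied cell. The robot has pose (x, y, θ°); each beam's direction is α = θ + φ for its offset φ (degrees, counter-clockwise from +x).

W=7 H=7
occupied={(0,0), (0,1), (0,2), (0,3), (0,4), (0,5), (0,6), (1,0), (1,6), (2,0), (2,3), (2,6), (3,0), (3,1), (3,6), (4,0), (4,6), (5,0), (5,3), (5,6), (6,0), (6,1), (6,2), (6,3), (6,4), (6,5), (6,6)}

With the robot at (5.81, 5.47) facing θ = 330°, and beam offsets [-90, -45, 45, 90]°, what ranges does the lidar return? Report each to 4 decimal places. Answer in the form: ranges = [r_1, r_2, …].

beam 1: φ=-90°, α=240°
  direction (-0.5000, -0.8660); cell (5,5); t to first gridline: x 1.6200, y 0.5427 (then +2.0000 / +1.1547)
    (5,4) via y @ 0.5427
    (4,4) via x @ 1.6200
    (4,3) via y @ 1.6974
    (4,2) via y @ 2.8521
    (3,2) via x @ 3.6200
    (3,1) via y @ 4.0068  # hit
  → r_1 = 4.0068
beam 2: φ=-45°, α=285°
  direction (0.2588, -0.9659); cell (5,5); t to first gridline: x 0.7341, y 0.4866 (then +3.8637 / +1.0353)
    (5,4) via y @ 0.4866
    (6,4) via x @ 0.7341  # hit
  → r_2 = 0.7341
beam 3: φ=45°, α=15°
  direction (0.9659, 0.2588); cell (5,5); t to first gridline: x 0.1967, y 2.0478 (then +1.0353 / +3.8637)
    (6,5) via x @ 0.1967  # hit
  → r_3 = 0.1967
beam 4: φ=90°, α=60°
  direction (0.5000, 0.8660); cell (5,5); t to first gridline: x 0.3800, y 0.6120 (then +2.0000 / +1.1547)
    (6,5) via x @ 0.3800  # hit
  → r_4 = 0.3800

ranges = [4.0068, 0.7341, 0.1967, 0.3800]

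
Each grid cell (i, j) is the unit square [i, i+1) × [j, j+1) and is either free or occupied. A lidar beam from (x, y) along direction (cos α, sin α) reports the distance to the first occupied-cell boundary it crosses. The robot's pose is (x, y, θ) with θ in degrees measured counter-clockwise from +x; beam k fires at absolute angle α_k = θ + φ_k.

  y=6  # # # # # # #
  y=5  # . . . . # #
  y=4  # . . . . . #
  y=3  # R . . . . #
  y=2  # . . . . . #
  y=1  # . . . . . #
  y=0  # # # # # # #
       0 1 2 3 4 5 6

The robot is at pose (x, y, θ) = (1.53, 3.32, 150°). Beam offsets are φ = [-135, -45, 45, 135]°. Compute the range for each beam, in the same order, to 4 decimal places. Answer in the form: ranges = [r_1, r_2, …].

ranges = [4.6277, 2.0478, 0.5487, 2.4018]

beam 1: φ=-135°, α=15°
  dir = (cos 15°, sin 15°) = (0.9659, 0.2588); from cell (1,3)
  next x-line at t=0.4866, next y-line at t=2.6273; Δt_x=1.0353, Δt_y=3.8637
    x: enter (2,3) at t=0.4866
    x: enter (3,3) at t=1.5219
    x: enter (4,3) at t=2.5571
    y: enter (4,4) at t=2.6273
    x: enter (5,4) at t=3.5924
    x: enter (6,4) at t=4.6277 ← occupied
  → r_1 = 4.6277
beam 2: φ=-45°, α=105°
  dir = (cos 105°, sin 105°) = (-0.2588, 0.9659); from cell (1,3)
  next x-line at t=2.0478, next y-line at t=0.7040; Δt_x=3.8637, Δt_y=1.0353
    y: enter (1,4) at t=0.7040
    y: enter (1,5) at t=1.7393
    x: enter (0,5) at t=2.0478 ← occupied
  → r_2 = 2.0478
beam 3: φ=45°, α=195°
  dir = (cos 195°, sin 195°) = (-0.9659, -0.2588); from cell (1,3)
  next x-line at t=0.5487, next y-line at t=1.2364; Δt_x=1.0353, Δt_y=3.8637
    x: enter (0,3) at t=0.5487 ← occupied
  → r_3 = 0.5487
beam 4: φ=135°, α=285°
  dir = (cos 285°, sin 285°) = (0.2588, -0.9659); from cell (1,3)
  next x-line at t=1.8159, next y-line at t=0.3313; Δt_x=3.8637, Δt_y=1.0353
    y: enter (1,2) at t=0.3313
    y: enter (1,1) at t=1.3666
    x: enter (2,1) at t=1.8159
    y: enter (2,0) at t=2.4018 ← occupied
  → r_4 = 2.4018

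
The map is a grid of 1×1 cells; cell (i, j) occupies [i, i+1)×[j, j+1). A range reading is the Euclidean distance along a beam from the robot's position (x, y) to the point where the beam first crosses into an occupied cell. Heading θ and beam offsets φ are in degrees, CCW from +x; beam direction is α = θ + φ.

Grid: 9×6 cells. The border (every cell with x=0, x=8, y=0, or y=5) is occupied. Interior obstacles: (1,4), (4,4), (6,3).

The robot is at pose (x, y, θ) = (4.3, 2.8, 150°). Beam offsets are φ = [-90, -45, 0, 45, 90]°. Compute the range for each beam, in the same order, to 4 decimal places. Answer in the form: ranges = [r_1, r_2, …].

ranges = [1.3856, 2.2776, 2.6558, 3.4164, 2.0785]

beam 1: φ=-90°, α=60°
  dir = (cos 60°, sin 60°) = (0.5000, 0.8660); from cell (4,2)
  next x-line at t=1.4000, next y-line at t=0.2309; Δt_x=2.0000, Δt_y=1.1547
    y: enter (4,3) at t=0.2309
    y: enter (4,4) at t=1.3856 ← occupied
  → r_1 = 1.3856
beam 2: φ=-45°, α=105°
  dir = (cos 105°, sin 105°) = (-0.2588, 0.9659); from cell (4,2)
  next x-line at t=1.1591, next y-line at t=0.2071; Δt_x=3.8637, Δt_y=1.0353
    y: enter (4,3) at t=0.2071
    x: enter (3,3) at t=1.1591
    y: enter (3,4) at t=1.2423
    y: enter (3,5) at t=2.2776 ← occupied
  → r_2 = 2.2776
beam 3: φ=0°, α=150°
  dir = (cos 150°, sin 150°) = (-0.8660, 0.5000); from cell (4,2)
  next x-line at t=0.3464, next y-line at t=0.4000; Δt_x=1.1547, Δt_y=2.0000
    x: enter (3,2) at t=0.3464
    y: enter (3,3) at t=0.4000
    x: enter (2,3) at t=1.5011
    y: enter (2,4) at t=2.4000
    x: enter (1,4) at t=2.6558 ← occupied
  → r_3 = 2.6558
beam 4: φ=45°, α=195°
  dir = (cos 195°, sin 195°) = (-0.9659, -0.2588); from cell (4,2)
  next x-line at t=0.3106, next y-line at t=3.0910; Δt_x=1.0353, Δt_y=3.8637
    x: enter (3,2) at t=0.3106
    x: enter (2,2) at t=1.3459
    x: enter (1,2) at t=2.3811
    y: enter (1,1) at t=3.0910
    x: enter (0,1) at t=3.4164 ← occupied
  → r_4 = 3.4164
beam 5: φ=90°, α=240°
  dir = (cos 240°, sin 240°) = (-0.5000, -0.8660); from cell (4,2)
  next x-line at t=0.6000, next y-line at t=0.9238; Δt_x=2.0000, Δt_y=1.1547
    x: enter (3,2) at t=0.6000
    y: enter (3,1) at t=0.9238
    y: enter (3,0) at t=2.0785 ← occupied
  → r_5 = 2.0785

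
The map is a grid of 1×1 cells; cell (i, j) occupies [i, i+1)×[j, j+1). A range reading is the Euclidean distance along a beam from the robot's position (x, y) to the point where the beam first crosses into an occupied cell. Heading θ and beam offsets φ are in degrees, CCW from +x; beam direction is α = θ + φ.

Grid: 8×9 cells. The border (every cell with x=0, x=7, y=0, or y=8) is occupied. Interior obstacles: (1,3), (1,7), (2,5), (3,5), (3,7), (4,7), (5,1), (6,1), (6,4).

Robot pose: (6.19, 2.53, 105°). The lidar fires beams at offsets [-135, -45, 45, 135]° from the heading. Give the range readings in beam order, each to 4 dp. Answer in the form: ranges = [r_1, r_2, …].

ranges = [0.9353, 1.6200, 5.9929, 0.6120]

beam 1: φ=-135°, α=330°
  d=(0.8660,-0.5000)  start (6,2)  tX=0.9353 tY=1.0600  stride 1/|dx|=1.1547 1/|dy|=2.0000
    cross x-line → (7,2), t=0.9353 (wall)
  → r_1 = 0.9353
beam 2: φ=-45°, α=60°
  d=(0.5000,0.8660)  start (6,2)  tX=1.6200 tY=0.5427  stride 1/|dx|=2.0000 1/|dy|=1.1547
    cross y-line → (6,3), t=0.5427
    cross x-line → (7,3), t=1.6200 (wall)
  → r_2 = 1.6200
beam 3: φ=45°, α=150°
  d=(-0.8660,0.5000)  start (6,2)  tX=0.2194 tY=0.9400  stride 1/|dx|=1.1547 1/|dy|=2.0000
    cross x-line → (5,2), t=0.2194
    cross y-line → (5,3), t=0.9400
    cross x-line → (4,3), t=1.3741
    cross x-line → (3,3), t=2.5288
    cross y-line → (3,4), t=2.9400
    cross x-line → (2,4), t=3.6835
    cross x-line → (1,4), t=4.8382
    cross y-line → (1,5), t=4.9400
    cross x-line → (0,5), t=5.9929 (wall)
  → r_3 = 5.9929
beam 4: φ=135°, α=240°
  d=(-0.5000,-0.8660)  start (6,2)  tX=0.3800 tY=0.6120  stride 1/|dx|=2.0000 1/|dy|=1.1547
    cross x-line → (5,2), t=0.3800
    cross y-line → (5,1), t=0.6120 (wall)
  → r_4 = 0.6120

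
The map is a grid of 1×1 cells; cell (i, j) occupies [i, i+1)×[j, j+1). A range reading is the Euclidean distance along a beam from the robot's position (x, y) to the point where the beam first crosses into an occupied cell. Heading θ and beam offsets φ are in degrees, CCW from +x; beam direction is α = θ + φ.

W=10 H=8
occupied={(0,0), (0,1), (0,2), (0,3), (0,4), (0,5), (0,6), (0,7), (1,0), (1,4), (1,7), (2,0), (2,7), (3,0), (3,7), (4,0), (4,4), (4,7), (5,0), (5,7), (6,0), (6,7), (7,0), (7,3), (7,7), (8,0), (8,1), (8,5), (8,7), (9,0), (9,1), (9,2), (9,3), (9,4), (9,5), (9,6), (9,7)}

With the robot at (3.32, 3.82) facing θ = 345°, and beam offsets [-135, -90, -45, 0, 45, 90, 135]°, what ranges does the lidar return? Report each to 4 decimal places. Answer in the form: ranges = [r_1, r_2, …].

ranges = [2.6789, 2.9195, 3.2563, 5.8804, 0.7852, 3.2922, 3.6719]

beam 1: φ=-135°, α=210°
  d=(-0.8660,-0.5000)  start (3,3)  tX=0.3695 tY=1.6400  stride 1/|dx|=1.1547 1/|dy|=2.0000
    cross x-line → (2,3), t=0.3695
    cross x-line → (1,3), t=1.5242
    cross y-line → (1,2), t=1.6400
    cross x-line → (0,2), t=2.6789 (wall)
  → r_1 = 2.6789
beam 2: φ=-90°, α=255°
  d=(-0.2588,-0.9659)  start (3,3)  tX=1.2364 tY=0.8489  stride 1/|dx|=3.8637 1/|dy|=1.0353
    cross y-line → (3,2), t=0.8489
    cross x-line → (2,2), t=1.2364
    cross y-line → (2,1), t=1.8842
    cross y-line → (2,0), t=2.9195 (wall)
  → r_2 = 2.9195
beam 3: φ=-45°, α=300°
  d=(0.5000,-0.8660)  start (3,3)  tX=1.3600 tY=0.9469  stride 1/|dx|=2.0000 1/|dy|=1.1547
    cross y-line → (3,2), t=0.9469
    cross x-line → (4,2), t=1.3600
    cross y-line → (4,1), t=2.1016
    cross y-line → (4,0), t=3.2563 (wall)
  → r_3 = 3.2563
beam 4: φ=0°, α=345°
  d=(0.9659,-0.2588)  start (3,3)  tX=0.7040 tY=3.1682  stride 1/|dx|=1.0353 1/|dy|=3.8637
    cross x-line → (4,3), t=0.7040
    cross x-line → (5,3), t=1.7393
    cross x-line → (6,3), t=2.7745
    cross y-line → (6,2), t=3.1682
    cross x-line → (7,2), t=3.8098
    cross x-line → (8,2), t=4.8451
    cross x-line → (9,2), t=5.8804 (wall)
  → r_4 = 5.8804
beam 5: φ=45°, α=30°
  d=(0.8660,0.5000)  start (3,3)  tX=0.7852 tY=0.3600  stride 1/|dx|=1.1547 1/|dy|=2.0000
    cross y-line → (3,4), t=0.3600
    cross x-line → (4,4), t=0.7852 (wall)
  → r_5 = 0.7852
beam 6: φ=90°, α=75°
  d=(0.2588,0.9659)  start (3,3)  tX=2.6273 tY=0.1863  stride 1/|dx|=3.8637 1/|dy|=1.0353
    cross y-line → (3,4), t=0.1863
    cross y-line → (3,5), t=1.2216
    cross y-line → (3,6), t=2.2569
    cross x-line → (4,6), t=2.6273
    cross y-line → (4,7), t=3.2922 (wall)
  → r_6 = 3.2922
beam 7: φ=135°, α=120°
  d=(-0.5000,0.8660)  start (3,3)  tX=0.6400 tY=0.2078  stride 1/|dx|=2.0000 1/|dy|=1.1547
    cross y-line → (3,4), t=0.2078
    cross x-line → (2,4), t=0.6400
    cross y-line → (2,5), t=1.3625
    cross y-line → (2,6), t=2.5172
    cross x-line → (1,6), t=2.6400
    cross y-line → (1,7), t=3.6719 (wall)
  → r_7 = 3.6719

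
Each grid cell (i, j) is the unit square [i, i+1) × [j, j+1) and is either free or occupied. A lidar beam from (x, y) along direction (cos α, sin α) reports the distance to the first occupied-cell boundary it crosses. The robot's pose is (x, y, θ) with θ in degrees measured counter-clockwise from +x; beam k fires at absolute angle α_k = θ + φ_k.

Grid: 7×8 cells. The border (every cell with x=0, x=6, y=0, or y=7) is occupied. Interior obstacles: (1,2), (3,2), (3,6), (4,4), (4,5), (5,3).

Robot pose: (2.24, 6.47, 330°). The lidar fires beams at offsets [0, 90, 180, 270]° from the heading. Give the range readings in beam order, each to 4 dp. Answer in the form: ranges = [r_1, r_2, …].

beam 1: φ=0°, α=330°
  dir = (cos 330°, sin 330°) = (0.8660, -0.5000); from cell (2,6)
  next x-line at t=0.8776, next y-line at t=0.9400; Δt_x=1.1547, Δt_y=2.0000
    x: enter (3,6) at t=0.8776 ← occupied
  → r_1 = 0.8776
beam 2: φ=90°, α=60°
  dir = (cos 60°, sin 60°) = (0.5000, 0.8660); from cell (2,6)
  next x-line at t=1.5200, next y-line at t=0.6120; Δt_x=2.0000, Δt_y=1.1547
    y: enter (2,7) at t=0.6120 ← occupied
  → r_2 = 0.6120
beam 3: φ=180°, α=150°
  dir = (cos 150°, sin 150°) = (-0.8660, 0.5000); from cell (2,6)
  next x-line at t=0.2771, next y-line at t=1.0600; Δt_x=1.1547, Δt_y=2.0000
    x: enter (1,6) at t=0.2771
    y: enter (1,7) at t=1.0600 ← occupied
  → r_3 = 1.0600
beam 4: φ=270°, α=240°
  dir = (cos 240°, sin 240°) = (-0.5000, -0.8660); from cell (2,6)
  next x-line at t=0.4800, next y-line at t=0.5427; Δt_x=2.0000, Δt_y=1.1547
    x: enter (1,6) at t=0.4800
    y: enter (1,5) at t=0.5427
    y: enter (1,4) at t=1.6974
    x: enter (0,4) at t=2.4800 ← occupied
  → r_4 = 2.4800

ranges = [0.8776, 0.6120, 1.0600, 2.4800]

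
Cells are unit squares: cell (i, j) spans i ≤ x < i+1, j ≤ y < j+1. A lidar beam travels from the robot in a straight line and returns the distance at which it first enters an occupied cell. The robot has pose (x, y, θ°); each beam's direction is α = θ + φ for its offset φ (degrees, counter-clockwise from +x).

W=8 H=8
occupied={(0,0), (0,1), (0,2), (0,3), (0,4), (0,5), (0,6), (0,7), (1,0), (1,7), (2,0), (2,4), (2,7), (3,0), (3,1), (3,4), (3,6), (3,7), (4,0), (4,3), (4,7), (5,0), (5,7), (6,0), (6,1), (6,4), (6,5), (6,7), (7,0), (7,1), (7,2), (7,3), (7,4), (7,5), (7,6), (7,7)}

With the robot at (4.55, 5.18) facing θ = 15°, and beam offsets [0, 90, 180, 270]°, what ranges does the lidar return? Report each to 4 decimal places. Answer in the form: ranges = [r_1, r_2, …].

ranges = [1.5012, 1.8842, 0.6955, 1.2216]

beam 1: φ=0°, α=15°
  d=(0.9659,0.2588)  start (4,5)  tX=0.4659 tY=3.1682  stride 1/|dx|=1.0353 1/|dy|=3.8637
    cross x-line → (5,5), t=0.4659
    cross x-line → (6,5), t=1.5012 (wall)
  → r_1 = 1.5012
beam 2: φ=90°, α=105°
  d=(-0.2588,0.9659)  start (4,5)  tX=2.1250 tY=0.8489  stride 1/|dx|=3.8637 1/|dy|=1.0353
    cross y-line → (4,6), t=0.8489
    cross y-line → (4,7), t=1.8842 (wall)
  → r_2 = 1.8842
beam 3: φ=180°, α=195°
  d=(-0.9659,-0.2588)  start (4,5)  tX=0.5694 tY=0.6955  stride 1/|dx|=1.0353 1/|dy|=3.8637
    cross x-line → (3,5), t=0.5694
    cross y-line → (3,4), t=0.6955 (wall)
  → r_3 = 0.6955
beam 4: φ=270°, α=285°
  d=(0.2588,-0.9659)  start (4,5)  tX=1.7387 tY=0.1863  stride 1/|dx|=3.8637 1/|dy|=1.0353
    cross y-line → (4,4), t=0.1863
    cross y-line → (4,3), t=1.2216 (wall)
  → r_4 = 1.2216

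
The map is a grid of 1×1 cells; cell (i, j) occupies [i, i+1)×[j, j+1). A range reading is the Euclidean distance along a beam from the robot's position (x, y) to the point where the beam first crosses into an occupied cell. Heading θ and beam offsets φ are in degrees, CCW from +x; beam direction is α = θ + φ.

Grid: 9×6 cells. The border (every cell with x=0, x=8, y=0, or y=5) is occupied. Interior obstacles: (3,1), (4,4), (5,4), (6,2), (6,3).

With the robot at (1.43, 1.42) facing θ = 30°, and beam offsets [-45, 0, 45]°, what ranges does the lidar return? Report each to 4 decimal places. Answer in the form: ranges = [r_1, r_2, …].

beam 1: φ=-45°, α=345°
  cosα=0.9659 sinα=-0.2588 | (1,1) | tMaxX 0.5901 tMaxY 1.6228 | tΔX 1.0353 tΔY 3.8637
    t=0.5901 [x] (2,1)
    t=1.6228 [y] (2,0) — stop
  → r_1 = 1.6228
beam 2: φ=0°, α=30°
  cosα=0.8660 sinα=0.5000 | (1,1) | tMaxX 0.6582 tMaxY 1.1600 | tΔX 1.1547 tΔY 2.0000
    t=0.6582 [x] (2,1)
    t=1.1600 [y] (2,2)
    t=1.8129 [x] (3,2)
    t=2.9676 [x] (4,2)
    t=3.1600 [y] (4,3)
    t=4.1223 [x] (5,3)
    t=5.1600 [y] (5,4) — stop
  → r_2 = 5.1600
beam 3: φ=45°, α=75°
  cosα=0.2588 sinα=0.9659 | (1,1) | tMaxX 2.2023 tMaxY 0.6005 | tΔX 3.8637 tΔY 1.0353
    t=0.6005 [y] (1,2)
    t=1.6357 [y] (1,3)
    t=2.2023 [x] (2,3)
    t=2.6710 [y] (2,4)
    t=3.7063 [y] (2,5) — stop
  → r_3 = 3.7063

ranges = [1.6228, 5.1600, 3.7063]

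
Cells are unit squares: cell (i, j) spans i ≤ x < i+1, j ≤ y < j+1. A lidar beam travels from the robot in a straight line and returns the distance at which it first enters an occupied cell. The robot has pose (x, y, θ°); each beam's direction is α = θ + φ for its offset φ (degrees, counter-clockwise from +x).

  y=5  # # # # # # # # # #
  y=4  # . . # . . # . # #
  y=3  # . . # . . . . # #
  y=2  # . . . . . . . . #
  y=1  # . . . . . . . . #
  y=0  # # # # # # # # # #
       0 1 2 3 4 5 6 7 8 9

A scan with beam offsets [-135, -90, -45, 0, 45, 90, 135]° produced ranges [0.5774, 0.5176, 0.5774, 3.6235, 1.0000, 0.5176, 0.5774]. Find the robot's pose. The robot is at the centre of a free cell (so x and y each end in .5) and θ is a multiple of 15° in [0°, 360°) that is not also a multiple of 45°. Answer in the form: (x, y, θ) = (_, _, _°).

(x, y, θ) = (7.5, 4.5, 255°)

The pose lattice has 27·16 = 432 candidates. Test each by forward raycasting.
  (4.5, 1.5, 15°): beam 3 = 1.0000 ≠ 0.5774 ✗
  (2.5, 3.5, 15°): beam 1 = 2.8868 ≠ 0.5774 ✗
  (1.5, 4.5, 255°): beam 4 = 1.9319 ≠ 3.6235 ✗
  (5.5, 1.5, 300°): beam 1 = 4.6587 ≠ 0.5774 ✗
  (8.5, 1.5, 345°): beam 1 = 1.0000 ≠ 0.5774 ✗
  …
  (7.5, 4.5, 255°): r_1=0.5774, r_2=0.5176, r_3=0.5774, r_4=3.6235, r_5=1.0000, r_6=0.5176, r_7=0.5774 — all match ✓
Only this pose fits every beam.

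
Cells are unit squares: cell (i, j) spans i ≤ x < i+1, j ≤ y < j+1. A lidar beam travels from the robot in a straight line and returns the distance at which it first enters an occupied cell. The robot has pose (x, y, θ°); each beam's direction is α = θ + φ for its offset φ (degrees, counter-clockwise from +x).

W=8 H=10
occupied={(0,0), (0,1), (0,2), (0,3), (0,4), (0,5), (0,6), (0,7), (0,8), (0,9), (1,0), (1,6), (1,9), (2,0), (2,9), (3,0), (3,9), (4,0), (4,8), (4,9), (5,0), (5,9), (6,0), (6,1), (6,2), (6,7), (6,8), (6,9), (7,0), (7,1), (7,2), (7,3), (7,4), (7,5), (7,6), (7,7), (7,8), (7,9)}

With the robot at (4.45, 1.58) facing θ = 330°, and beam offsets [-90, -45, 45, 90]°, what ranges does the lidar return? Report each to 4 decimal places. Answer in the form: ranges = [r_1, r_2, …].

beam 1: φ=-90°, α=240°
  direction (-0.5000, -0.8660); cell (4,1); t to first gridline: x 0.9000, y 0.6697 (then +2.0000 / +1.1547)
    (4,0) via y @ 0.6697  # hit
  → r_1 = 0.6697
beam 2: φ=-45°, α=285°
  direction (0.2588, -0.9659); cell (4,1); t to first gridline: x 2.1250, y 0.6005 (then +3.8637 / +1.0353)
    (4,0) via y @ 0.6005  # hit
  → r_2 = 0.6005
beam 3: φ=45°, α=15°
  direction (0.9659, 0.2588); cell (4,1); t to first gridline: x 0.5694, y 1.6228 (then +1.0353 / +3.8637)
    (5,1) via x @ 0.5694
    (6,1) via x @ 1.6047  # hit
  → r_3 = 1.6047
beam 4: φ=90°, α=60°
  direction (0.5000, 0.8660); cell (4,1); t to first gridline: x 1.1000, y 0.4850 (then +2.0000 / +1.1547)
    (4,2) via y @ 0.4850
    (5,2) via x @ 1.1000
    (5,3) via y @ 1.6397
    (5,4) via y @ 2.7944
    (6,4) via x @ 3.1000
    (6,5) via y @ 3.9491
    (7,5) via x @ 5.1000  # hit
  → r_4 = 5.1000

ranges = [0.6697, 0.6005, 1.6047, 5.1000]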